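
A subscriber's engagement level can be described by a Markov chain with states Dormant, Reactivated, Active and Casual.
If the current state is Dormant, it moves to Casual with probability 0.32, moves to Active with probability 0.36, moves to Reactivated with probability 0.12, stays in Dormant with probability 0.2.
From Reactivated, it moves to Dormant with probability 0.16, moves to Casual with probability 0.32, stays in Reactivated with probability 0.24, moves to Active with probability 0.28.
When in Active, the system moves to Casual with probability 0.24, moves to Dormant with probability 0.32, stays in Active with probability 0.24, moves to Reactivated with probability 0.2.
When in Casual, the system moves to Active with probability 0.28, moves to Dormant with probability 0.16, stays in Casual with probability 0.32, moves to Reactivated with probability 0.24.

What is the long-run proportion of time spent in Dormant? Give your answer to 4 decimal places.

Let the stationary distribution be π with π = πP and π_1 + π_2 + π_3 + π_4 = 1.
π_1 = 0.2·π_1 + 0.16·π_2 + 0.32·π_3 + 0.16·π_4
π_2 = 0.12·π_1 + 0.24·π_2 + 0.2·π_3 + 0.24·π_4
π_3 = 0.36·π_1 + 0.28·π_2 + 0.24·π_3 + 0.28·π_4
Solving with the normalization constraint gives π = (0.2143, 0.2029, 0.2857, 0.2971).
So the stationary probability of Dormant is 0.2143.

0.2143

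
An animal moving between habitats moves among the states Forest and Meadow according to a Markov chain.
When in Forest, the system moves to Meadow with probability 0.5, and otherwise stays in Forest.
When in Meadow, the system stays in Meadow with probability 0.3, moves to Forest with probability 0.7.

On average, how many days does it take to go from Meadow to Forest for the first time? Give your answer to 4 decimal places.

1.4286

Let t(s) be the expected number of days to first reach Forest from state s, with t(Forest) = 0. Conditioning on the first day:
t(Meadow) = 1 + 0.3·t(Meadow)
Solving: t(Meadow) = 1.4286.
Expected days from Meadow to Forest: 1.4286.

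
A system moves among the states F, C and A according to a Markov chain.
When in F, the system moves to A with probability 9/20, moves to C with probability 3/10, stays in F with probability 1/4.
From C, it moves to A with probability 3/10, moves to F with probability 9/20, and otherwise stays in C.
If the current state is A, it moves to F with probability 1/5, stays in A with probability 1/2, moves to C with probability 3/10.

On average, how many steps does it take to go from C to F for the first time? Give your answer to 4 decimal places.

2.8070

Let t(s) be the expected number of steps to first reach F from state s, with t(F) = 0. Conditioning on the first step:
t(C) = 1 + 0.25·t(C) + 0.3·t(A)
t(A) = 1 + 0.3·t(C) + 0.5·t(A)
Solving: t(C) = 2.8070, t(A) = 3.6842.
Expected steps from C to F: 2.8070.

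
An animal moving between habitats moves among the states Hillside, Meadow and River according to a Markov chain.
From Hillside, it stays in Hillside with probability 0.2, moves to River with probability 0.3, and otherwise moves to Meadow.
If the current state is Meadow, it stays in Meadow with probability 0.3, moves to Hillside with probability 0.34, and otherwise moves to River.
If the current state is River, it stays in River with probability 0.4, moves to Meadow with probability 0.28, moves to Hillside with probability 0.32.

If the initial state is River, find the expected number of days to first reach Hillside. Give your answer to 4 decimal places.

Let t(s) be the expected number of days to first reach Hillside from state s, with t(Hillside) = 0. Conditioning on the first day:
t(Meadow) = 1 + 0.3·t(Meadow) + 0.36·t(River)
t(River) = 1 + 0.28·t(Meadow) + 0.4·t(River)
Solving: t(Meadow) = 3.0075, t(River) = 3.0702.
Expected days from River to Hillside: 3.0702.

3.0702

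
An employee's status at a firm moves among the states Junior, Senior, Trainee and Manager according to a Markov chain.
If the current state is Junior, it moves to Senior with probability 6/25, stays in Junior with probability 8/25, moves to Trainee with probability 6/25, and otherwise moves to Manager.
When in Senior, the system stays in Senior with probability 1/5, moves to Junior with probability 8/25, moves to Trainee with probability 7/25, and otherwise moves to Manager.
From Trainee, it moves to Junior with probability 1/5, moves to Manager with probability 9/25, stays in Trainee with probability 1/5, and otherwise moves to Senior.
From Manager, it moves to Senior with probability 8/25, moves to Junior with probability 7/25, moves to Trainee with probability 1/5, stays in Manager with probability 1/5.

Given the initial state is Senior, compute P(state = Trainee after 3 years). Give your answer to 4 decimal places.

Propagate the distribution vector 3 years from Senior.
After 0 years: (0.0000, 1.0000, 0.0000, 0.0000)
After 1 year: (0.3200, 0.2000, 0.2800, 0.2000)
After 2 years: (0.2784, 0.2480, 0.2288, 0.2448)
After 3 years: (0.2828, 0.2497, 0.2310, 0.2366)
P(in Trainee after 3 years) = 0.2310

0.2310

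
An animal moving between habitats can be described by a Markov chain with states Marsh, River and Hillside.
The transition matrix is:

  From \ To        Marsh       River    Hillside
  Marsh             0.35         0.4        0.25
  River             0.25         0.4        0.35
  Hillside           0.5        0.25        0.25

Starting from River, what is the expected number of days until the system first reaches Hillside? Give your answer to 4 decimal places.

3.1034

Let t(s) be the expected number of days to first reach Hillside from state s, with t(Hillside) = 0. Conditioning on the first day:
t(Marsh) = 1 + 0.35·t(Marsh) + 0.4·t(River)
t(River) = 1 + 0.25·t(Marsh) + 0.4·t(River)
Solving: t(Marsh) = 3.4483, t(River) = 3.1034.
Expected days from River to Hillside: 3.1034.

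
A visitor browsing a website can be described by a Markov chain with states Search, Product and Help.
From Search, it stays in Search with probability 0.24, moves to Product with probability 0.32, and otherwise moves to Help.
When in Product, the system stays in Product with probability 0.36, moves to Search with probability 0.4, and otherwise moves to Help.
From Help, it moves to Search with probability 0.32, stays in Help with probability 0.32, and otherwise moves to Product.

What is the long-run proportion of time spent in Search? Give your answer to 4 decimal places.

Let the stationary distribution be π with π = πP and π_1 + π_2 + π_3 = 1.
π_1 = 0.24·π_1 + 0.4·π_2 + 0.32·π_3
π_2 = 0.32·π_1 + 0.36·π_2 + 0.36·π_3
Solving with the normalization constraint gives π = (0.3220, 0.3471, 0.3309).
So the stationary probability of Search is 0.3220.

0.3220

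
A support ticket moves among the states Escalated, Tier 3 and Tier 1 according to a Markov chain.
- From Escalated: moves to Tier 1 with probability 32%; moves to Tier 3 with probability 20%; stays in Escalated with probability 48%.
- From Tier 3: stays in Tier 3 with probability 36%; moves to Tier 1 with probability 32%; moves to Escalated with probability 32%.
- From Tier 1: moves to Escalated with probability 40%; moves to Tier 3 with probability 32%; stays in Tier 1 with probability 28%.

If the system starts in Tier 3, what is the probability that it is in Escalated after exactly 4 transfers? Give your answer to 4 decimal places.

Propagate the distribution vector 4 transfers from Tier 3.
After 0 transfers: (0.0000, 1.0000, 0.0000)
After 1 transfer: (0.3200, 0.3600, 0.3200)
After 2 transfers: (0.3968, 0.2960, 0.3072)
After 3 transfers: (0.4081, 0.2842, 0.3077)
After 4 transfers: (0.4099, 0.2824, 0.3077)
P(in Escalated after 4 transfers) = 0.4099

0.4099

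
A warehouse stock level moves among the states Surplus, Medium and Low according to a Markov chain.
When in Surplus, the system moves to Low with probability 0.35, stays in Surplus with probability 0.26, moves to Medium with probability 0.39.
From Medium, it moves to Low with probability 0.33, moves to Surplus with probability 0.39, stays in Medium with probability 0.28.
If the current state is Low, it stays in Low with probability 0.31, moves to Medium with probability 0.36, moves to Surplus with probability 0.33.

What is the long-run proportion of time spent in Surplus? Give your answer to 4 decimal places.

Let the stationary distribution be π with π = πP and π_1 + π_2 + π_3 = 1.
π_1 = 0.26·π_1 + 0.39·π_2 + 0.33·π_3
π_2 = 0.39·π_1 + 0.28·π_2 + 0.36·π_3
Solving with the normalization constraint gives π = (0.3276, 0.3424, 0.3300).
So the stationary probability of Surplus is 0.3276.

0.3276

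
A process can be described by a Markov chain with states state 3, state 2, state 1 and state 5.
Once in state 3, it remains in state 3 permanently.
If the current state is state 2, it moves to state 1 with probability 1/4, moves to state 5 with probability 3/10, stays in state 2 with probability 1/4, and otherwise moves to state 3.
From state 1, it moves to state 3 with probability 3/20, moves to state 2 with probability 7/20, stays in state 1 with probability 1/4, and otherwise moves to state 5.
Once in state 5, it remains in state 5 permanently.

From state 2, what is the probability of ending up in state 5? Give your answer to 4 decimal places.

Let h(s) be the probability of absorption at state 5 starting from transient state s. Then h(state 5) = 1 and h(state 3) = 0. By first-step analysis:
h(state 2) = 0.2·0 + 0.25·h(state 2) + 0.25·h(state 1) + 0.3·1
h(state 1) = 0.15·0 + 0.35·h(state 2) + 0.25·h(state 1) + 0.25·1
Solving: h(state 2) = 0.6053, h(state 1) = 0.6158.
Starting from state 2, the probability is 0.6053.

0.6053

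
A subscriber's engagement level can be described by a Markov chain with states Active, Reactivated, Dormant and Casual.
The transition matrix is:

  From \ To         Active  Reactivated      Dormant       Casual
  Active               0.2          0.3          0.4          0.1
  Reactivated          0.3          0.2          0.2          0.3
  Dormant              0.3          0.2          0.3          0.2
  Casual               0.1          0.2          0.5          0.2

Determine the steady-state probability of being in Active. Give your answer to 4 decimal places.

Let the stationary distribution be π with π = πP and π_1 + π_2 + π_3 + π_4 = 1.
π_1 = 0.2·π_1 + 0.3·π_2 + 0.3·π_3 + 0.1·π_4
π_2 = 0.3·π_1 + 0.2·π_2 + 0.2·π_3 + 0.2·π_4
π_3 = 0.4·π_1 + 0.2·π_2 + 0.3·π_3 + 0.5·π_4
Solving with the normalization constraint gives π = (0.2366, 0.2237, 0.3410, 0.1987).
So the stationary probability of Active is 0.2366.

0.2366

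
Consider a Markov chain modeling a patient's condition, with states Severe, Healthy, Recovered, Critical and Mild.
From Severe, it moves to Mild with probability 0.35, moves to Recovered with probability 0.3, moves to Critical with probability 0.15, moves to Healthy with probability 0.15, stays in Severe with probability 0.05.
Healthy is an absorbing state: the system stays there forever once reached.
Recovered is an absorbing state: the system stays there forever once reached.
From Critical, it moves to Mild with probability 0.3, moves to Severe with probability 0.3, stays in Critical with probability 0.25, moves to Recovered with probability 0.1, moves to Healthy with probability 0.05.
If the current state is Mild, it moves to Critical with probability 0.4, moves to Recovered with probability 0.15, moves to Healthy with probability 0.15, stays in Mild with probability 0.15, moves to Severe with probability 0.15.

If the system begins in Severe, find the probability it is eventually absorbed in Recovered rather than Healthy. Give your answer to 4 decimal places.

Let h(s) be the probability of absorption at Recovered starting from transient state s. Then h(Recovered) = 1 and h(Healthy) = 0. By first-step analysis:
h(Severe) = 0.05·h(Severe) + 0.15·0 + 0.3·1 + 0.15·h(Critical) + 0.35·h(Mild)
h(Critical) = 0.3·h(Severe) + 0.05·0 + 0.1·1 + 0.25·h(Critical) + 0.3·h(Mild)
h(Mild) = 0.15·h(Severe) + 0.15·0 + 0.15·1 + 0.4·h(Critical) + 0.15·h(Mild)
Solving: h(Severe) = 0.6246, h(Critical) = 0.6133, h(Mild) = 0.5753.
Starting from Severe, the probability is 0.6246.

0.6246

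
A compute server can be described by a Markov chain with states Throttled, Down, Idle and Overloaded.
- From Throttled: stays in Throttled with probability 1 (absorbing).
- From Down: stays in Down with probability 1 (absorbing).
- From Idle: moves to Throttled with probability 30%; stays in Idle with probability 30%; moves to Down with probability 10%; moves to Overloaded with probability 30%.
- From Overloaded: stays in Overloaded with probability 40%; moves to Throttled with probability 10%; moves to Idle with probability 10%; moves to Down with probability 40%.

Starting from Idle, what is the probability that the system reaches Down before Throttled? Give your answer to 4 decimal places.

0.4615

Let h(s) be the probability of absorption at Down starting from transient state s. Then h(Down) = 1 and h(Throttled) = 0. By first-step analysis:
h(Idle) = 0.3·0 + 0.1·1 + 0.3·h(Idle) + 0.3·h(Overloaded)
h(Overloaded) = 0.1·0 + 0.4·1 + 0.1·h(Idle) + 0.4·h(Overloaded)
Solving: h(Idle) = 0.4615, h(Overloaded) = 0.7436.
Starting from Idle, the probability is 0.4615.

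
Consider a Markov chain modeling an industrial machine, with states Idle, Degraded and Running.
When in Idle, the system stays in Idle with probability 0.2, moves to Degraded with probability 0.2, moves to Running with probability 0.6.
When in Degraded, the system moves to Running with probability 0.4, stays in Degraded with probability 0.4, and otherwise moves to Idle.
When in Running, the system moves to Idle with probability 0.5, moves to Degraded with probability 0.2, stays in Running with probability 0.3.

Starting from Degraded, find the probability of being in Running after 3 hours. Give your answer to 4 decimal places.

Propagate the distribution vector 3 hours from Degraded.
After 0 hours: (0.0000, 1.0000, 0.0000)
After 1 hour: (0.2000, 0.4000, 0.4000)
After 2 hours: (0.3200, 0.2800, 0.4000)
After 3 hours: (0.3200, 0.2560, 0.4240)
P(in Running after 3 hours) = 0.4240

0.4240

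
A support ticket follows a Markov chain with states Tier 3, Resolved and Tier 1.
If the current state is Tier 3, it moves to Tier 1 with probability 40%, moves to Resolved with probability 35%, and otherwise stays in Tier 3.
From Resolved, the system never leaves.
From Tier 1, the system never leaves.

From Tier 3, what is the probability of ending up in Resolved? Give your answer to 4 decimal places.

0.4667

Let h(s) be the probability of absorption at Resolved starting from transient state s. Then h(Resolved) = 1 and h(Tier 1) = 0. By first-step analysis:
h(Tier 3) = 0.25·h(Tier 3) + 0.35·1 + 0.4·0
Solving: h(Tier 3) = 0.4667.
Starting from Tier 3, the probability is 0.4667.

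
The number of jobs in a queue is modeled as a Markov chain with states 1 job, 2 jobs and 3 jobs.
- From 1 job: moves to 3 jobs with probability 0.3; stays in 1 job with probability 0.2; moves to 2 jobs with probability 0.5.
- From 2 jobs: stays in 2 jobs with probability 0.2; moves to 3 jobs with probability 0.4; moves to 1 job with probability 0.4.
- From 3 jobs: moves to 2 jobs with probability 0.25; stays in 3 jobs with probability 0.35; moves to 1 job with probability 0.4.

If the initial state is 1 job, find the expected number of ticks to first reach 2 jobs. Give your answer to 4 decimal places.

Let t(s) be the expected number of ticks to first reach 2 jobs from state s, with t(2 jobs) = 0. Conditioning on the first tick:
t(1 job) = 1 + 0.2·t(1 job) + 0.3·t(3 jobs)
t(3 jobs) = 1 + 0.4·t(1 job) + 0.35·t(3 jobs)
Solving: t(1 job) = 2.3750, t(3 jobs) = 3.0000.
Expected ticks from 1 job to 2 jobs: 2.3750.

2.3750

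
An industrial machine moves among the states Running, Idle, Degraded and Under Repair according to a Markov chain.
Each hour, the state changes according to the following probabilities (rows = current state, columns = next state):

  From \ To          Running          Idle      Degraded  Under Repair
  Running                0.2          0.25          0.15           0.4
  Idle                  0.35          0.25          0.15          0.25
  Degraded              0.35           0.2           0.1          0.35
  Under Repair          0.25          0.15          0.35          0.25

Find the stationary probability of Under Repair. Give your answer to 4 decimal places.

Let the stationary distribution be π with π = πP and π_1 + π_2 + π_3 + π_4 = 1.
π_1 = 0.2·π_1 + 0.35·π_2 + 0.35·π_3 + 0.25·π_4
π_2 = 0.25·π_1 + 0.25·π_2 + 0.2·π_3 + 0.15·π_4
π_3 = 0.15·π_1 + 0.15·π_2 + 0.1·π_3 + 0.35·π_4
Solving with the normalization constraint gives π = (0.2772, 0.2087, 0.2022, 0.3118).
So the stationary probability of Under Repair is 0.3118.

0.3118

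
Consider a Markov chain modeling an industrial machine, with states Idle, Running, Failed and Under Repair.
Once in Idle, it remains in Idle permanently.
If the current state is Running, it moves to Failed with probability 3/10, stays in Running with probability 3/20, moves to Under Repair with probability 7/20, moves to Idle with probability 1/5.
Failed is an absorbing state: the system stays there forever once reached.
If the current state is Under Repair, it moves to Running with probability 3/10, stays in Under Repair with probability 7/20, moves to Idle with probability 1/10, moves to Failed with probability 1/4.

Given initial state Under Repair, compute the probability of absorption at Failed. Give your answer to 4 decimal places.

Let h(s) be the probability of absorption at Failed starting from transient state s. Then h(Failed) = 1 and h(Idle) = 0. By first-step analysis:
h(Running) = 0.2·0 + 0.15·h(Running) + 0.3·1 + 0.35·h(Under Repair)
h(Under Repair) = 0.1·0 + 0.3·h(Running) + 0.25·1 + 0.35·h(Under Repair)
Solving: h(Running) = 0.6313, h(Under Repair) = 0.6760.
Starting from Under Repair, the probability is 0.6760.

0.6760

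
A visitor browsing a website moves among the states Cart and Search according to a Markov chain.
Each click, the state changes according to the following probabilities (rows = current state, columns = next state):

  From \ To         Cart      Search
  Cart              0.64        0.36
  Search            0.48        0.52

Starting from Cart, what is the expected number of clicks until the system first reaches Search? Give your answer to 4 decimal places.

Let t(s) be the expected number of clicks to first reach Search from state s, with t(Search) = 0. Conditioning on the first click:
t(Cart) = 1 + 0.64·t(Cart)
Solving: t(Cart) = 2.7778.
Expected clicks from Cart to Search: 2.7778.

2.7778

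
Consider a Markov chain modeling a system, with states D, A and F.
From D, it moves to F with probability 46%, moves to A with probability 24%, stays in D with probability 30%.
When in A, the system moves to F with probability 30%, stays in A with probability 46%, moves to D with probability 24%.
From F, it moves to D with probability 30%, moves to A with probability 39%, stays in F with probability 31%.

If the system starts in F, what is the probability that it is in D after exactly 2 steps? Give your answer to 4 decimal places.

Sum over the intermediate state after 1 step:
P = P(F→D)·P(D→D) + P(F→A)·P(A→D) + P(F→F)·P(F→D)
  = 0.3×0.3 + 0.39×0.24 + 0.31×0.3
  = 0.0900 + 0.0936 + 0.0930 = 0.2766

0.2766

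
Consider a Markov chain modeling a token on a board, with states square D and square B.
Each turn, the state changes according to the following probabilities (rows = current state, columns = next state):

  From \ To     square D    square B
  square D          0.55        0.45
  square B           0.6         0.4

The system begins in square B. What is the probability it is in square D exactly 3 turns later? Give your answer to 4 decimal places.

0.5715

Propagate the distribution vector 3 turns from square B.
After 0 turns: (0.0000, 1.0000)
After 1 turn: (0.6000, 0.4000)
After 2 turns: (0.5700, 0.4300)
After 3 turns: (0.5715, 0.4285)
P(in square D after 3 turns) = 0.5715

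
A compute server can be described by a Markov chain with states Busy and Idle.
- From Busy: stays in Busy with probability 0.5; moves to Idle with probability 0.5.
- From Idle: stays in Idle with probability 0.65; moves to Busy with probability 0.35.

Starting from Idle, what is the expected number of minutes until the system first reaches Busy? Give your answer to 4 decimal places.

2.8571

Let t(s) be the expected number of minutes to first reach Busy from state s, with t(Busy) = 0. Conditioning on the first minute:
t(Idle) = 1 + 0.65·t(Idle)
Solving: t(Idle) = 2.8571.
Expected minutes from Idle to Busy: 2.8571.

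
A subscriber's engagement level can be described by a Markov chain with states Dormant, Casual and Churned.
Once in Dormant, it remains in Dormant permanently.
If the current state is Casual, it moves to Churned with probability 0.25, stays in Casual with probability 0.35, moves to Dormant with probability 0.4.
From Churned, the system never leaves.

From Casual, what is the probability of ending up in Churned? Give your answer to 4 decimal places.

0.3846

Let h(s) be the probability of absorption at Churned starting from transient state s. Then h(Churned) = 1 and h(Dormant) = 0. By first-step analysis:
h(Casual) = 0.4·0 + 0.35·h(Casual) + 0.25·1
Solving: h(Casual) = 0.3846.
Starting from Casual, the probability is 0.3846.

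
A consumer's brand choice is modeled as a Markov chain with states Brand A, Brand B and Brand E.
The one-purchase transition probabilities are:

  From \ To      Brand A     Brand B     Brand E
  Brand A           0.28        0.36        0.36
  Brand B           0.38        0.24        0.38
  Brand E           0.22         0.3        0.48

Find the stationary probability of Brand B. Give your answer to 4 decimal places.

0.2991

Let the stationary distribution be π with π = πP and π_1 + π_2 + π_3 = 1.
π_1 = 0.28·π_1 + 0.38·π_2 + 0.22·π_3
π_2 = 0.36·π_1 + 0.24·π_2 + 0.3·π_3
Solving with the normalization constraint gives π = (0.2850, 0.2991, 0.4159).
So the stationary probability of Brand B is 0.2991.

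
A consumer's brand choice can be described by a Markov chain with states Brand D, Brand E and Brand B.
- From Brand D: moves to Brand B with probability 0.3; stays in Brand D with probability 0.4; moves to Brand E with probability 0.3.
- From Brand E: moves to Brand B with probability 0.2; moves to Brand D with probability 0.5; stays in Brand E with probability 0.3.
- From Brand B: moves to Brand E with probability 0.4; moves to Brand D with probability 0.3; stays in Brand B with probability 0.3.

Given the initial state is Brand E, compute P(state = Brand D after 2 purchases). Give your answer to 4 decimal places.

0.4100

Sum over the intermediate state after 1 purchase:
P = P(Brand E→Brand D)·P(Brand D→Brand D) + P(Brand E→Brand E)·P(Brand E→Brand D) + P(Brand E→Brand B)·P(Brand B→Brand D)
  = 0.5×0.4 + 0.3×0.5 + 0.2×0.3
  = 0.2000 + 0.1500 + 0.0600 = 0.4100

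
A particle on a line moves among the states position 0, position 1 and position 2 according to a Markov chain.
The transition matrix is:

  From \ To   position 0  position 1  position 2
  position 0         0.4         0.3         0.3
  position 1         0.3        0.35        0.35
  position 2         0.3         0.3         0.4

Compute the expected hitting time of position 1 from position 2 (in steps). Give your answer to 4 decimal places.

Let t(s) be the expected number of steps to first reach position 1 from state s, with t(position 1) = 0. Conditioning on the first step:
t(position 0) = 1 + 0.4·t(position 0) + 0.3·t(position 2)
t(position 2) = 1 + 0.3·t(position 0) + 0.4·t(position 2)
Solving: t(position 0) = 3.3333, t(position 2) = 3.3333.
Expected steps from position 2 to position 1: 3.3333.

3.3333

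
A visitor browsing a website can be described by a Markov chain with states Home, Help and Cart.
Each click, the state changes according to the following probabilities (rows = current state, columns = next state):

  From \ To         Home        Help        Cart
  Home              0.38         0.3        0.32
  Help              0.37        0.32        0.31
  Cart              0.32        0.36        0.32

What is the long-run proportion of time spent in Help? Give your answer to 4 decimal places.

0.3255

Let the stationary distribution be π with π = πP and π_1 + π_2 + π_3 = 1.
π_1 = 0.38·π_1 + 0.37·π_2 + 0.32·π_3
π_2 = 0.3·π_1 + 0.32·π_2 + 0.36·π_3
Solving with the normalization constraint gives π = (0.3577, 0.3255, 0.3167).
So the stationary probability of Help is 0.3255.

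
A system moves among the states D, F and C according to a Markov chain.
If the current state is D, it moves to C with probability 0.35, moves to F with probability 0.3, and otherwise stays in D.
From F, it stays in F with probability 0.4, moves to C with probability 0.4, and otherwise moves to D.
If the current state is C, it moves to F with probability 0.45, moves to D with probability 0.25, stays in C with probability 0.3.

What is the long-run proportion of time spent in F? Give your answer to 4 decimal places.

Let the stationary distribution be π with π = πP and π_1 + π_2 + π_3 = 1.
π_1 = 0.35·π_1 + 0.2·π_2 + 0.25·π_3
π_2 = 0.3·π_1 + 0.4·π_2 + 0.45·π_3
Solving with the normalization constraint gives π = (0.2560, 0.3920, 0.3520).
So the stationary probability of F is 0.3920.

0.3920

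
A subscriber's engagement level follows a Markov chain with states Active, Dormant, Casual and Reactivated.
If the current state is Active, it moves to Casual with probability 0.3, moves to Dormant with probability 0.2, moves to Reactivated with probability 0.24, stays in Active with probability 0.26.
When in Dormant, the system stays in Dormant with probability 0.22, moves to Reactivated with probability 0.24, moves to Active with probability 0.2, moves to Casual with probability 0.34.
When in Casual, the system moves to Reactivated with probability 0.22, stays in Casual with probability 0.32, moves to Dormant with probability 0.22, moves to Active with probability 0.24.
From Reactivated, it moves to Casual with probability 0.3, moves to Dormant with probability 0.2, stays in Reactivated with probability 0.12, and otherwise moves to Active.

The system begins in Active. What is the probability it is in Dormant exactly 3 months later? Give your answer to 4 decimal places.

Propagate the distribution vector 3 months from Active.
After 0 months: (1.0000, 0.0000, 0.0000, 0.0000)
After 1 month: (0.2600, 0.2000, 0.3000, 0.2400)
After 2 months: (0.2708, 0.2100, 0.3140, 0.2052)
After 3 months: (0.2657, 0.2105, 0.3147, 0.2091)
P(in Dormant after 3 months) = 0.2105

0.2105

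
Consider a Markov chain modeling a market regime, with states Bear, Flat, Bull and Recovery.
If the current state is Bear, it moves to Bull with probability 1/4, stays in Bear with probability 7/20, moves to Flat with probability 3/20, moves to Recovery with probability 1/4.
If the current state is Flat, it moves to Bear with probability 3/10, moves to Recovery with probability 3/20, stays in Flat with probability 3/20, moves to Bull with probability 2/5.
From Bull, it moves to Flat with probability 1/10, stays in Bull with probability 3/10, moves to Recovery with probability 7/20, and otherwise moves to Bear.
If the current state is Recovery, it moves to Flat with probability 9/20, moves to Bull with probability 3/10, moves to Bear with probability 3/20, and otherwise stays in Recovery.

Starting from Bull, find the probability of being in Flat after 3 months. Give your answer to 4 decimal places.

0.2004

Propagate the distribution vector 3 months from Bull.
After 0 months: (0.0000, 0.0000, 1.0000, 0.0000)
After 1 month: (0.2500, 0.1000, 0.3000, 0.3500)
After 2 months: (0.2450, 0.2400, 0.2975, 0.2175)
After 3 months: (0.2648, 0.2004, 0.3118, 0.2231)
P(in Flat after 3 months) = 0.2004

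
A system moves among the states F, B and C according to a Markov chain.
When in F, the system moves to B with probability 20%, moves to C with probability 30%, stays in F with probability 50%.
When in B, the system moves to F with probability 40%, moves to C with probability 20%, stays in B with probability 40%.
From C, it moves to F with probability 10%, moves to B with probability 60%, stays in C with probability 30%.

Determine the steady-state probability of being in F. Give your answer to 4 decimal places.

0.3571

Let the stationary distribution be π with π = πP and π_1 + π_2 + π_3 = 1.
π_1 = 0.5·π_1 + 0.4·π_2 + 0.1·π_3
π_2 = 0.2·π_1 + 0.4·π_2 + 0.6·π_3
Solving with the normalization constraint gives π = (0.3571, 0.3810, 0.2619).
So the stationary probability of F is 0.3571.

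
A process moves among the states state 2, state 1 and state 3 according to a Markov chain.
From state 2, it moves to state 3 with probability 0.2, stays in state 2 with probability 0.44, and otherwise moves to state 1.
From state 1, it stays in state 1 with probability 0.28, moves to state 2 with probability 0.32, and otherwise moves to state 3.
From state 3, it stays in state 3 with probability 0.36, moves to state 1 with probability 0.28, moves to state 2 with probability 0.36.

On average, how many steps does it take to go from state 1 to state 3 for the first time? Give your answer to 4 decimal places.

Let t(s) be the expected number of steps to first reach state 3 from state s, with t(state 3) = 0. Conditioning on the first step:
t(state 2) = 1 + 0.44·t(state 2) + 0.36·t(state 1)
t(state 1) = 1 + 0.32·t(state 2) + 0.28·t(state 1)
Solving: t(state 2) = 3.7500, t(state 1) = 3.0556.
Expected steps from state 1 to state 3: 3.0556.

3.0556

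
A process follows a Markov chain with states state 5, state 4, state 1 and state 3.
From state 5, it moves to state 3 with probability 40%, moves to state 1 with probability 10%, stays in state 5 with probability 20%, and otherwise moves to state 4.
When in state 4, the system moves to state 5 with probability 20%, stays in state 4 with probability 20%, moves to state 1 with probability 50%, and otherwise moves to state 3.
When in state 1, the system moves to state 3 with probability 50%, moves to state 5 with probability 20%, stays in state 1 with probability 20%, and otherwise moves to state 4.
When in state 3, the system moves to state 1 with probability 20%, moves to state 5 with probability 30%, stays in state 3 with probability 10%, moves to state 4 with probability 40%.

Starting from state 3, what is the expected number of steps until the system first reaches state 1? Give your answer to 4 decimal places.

Let t(s) be the expected number of steps to first reach state 1 from state s, with t(state 1) = 0. Conditioning on the first step:
t(state 5) = 1 + 0.2·t(state 5) + 0.3·t(state 4) + 0.4·t(state 3)
t(state 4) = 1 + 0.2·t(state 5) + 0.2·t(state 4) + 0.1·t(state 3)
t(state 3) = 1 + 0.3·t(state 5) + 0.4·t(state 4) + 0.1·t(state 3)
Solving: t(state 5) = 4.1360, t(state 4) = 2.7479, t(state 3) = 3.7110.
Expected steps from state 3 to state 1: 3.7110.

3.7110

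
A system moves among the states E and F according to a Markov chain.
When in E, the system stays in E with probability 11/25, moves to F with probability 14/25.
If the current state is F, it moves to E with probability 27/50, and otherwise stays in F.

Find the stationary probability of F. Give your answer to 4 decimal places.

0.5091

Let the stationary distribution be π with π = πP and π_1 + π_2 = 1.
π_1 = 0.44·π_1 + 0.54·π_2
Solving with the normalization constraint gives π = (0.4909, 0.5091).
So the stationary probability of F is 0.5091.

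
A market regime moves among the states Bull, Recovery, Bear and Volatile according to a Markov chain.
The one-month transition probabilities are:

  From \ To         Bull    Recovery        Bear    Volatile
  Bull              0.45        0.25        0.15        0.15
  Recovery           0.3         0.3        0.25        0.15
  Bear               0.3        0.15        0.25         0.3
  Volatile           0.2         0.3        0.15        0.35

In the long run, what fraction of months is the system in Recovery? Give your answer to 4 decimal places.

Let the stationary distribution be π with π = πP and π_1 + π_2 + π_3 + π_4 = 1.
π_1 = 0.45·π_1 + 0.3·π_2 + 0.3·π_3 + 0.2·π_4
π_2 = 0.25·π_1 + 0.3·π_2 + 0.15·π_3 + 0.3·π_4
π_3 = 0.15·π_1 + 0.25·π_2 + 0.25·π_3 + 0.15·π_4
Solving with the normalization constraint gives π = (0.3266, 0.2544, 0.1949, 0.2241).
So the stationary probability of Recovery is 0.2544.

0.2544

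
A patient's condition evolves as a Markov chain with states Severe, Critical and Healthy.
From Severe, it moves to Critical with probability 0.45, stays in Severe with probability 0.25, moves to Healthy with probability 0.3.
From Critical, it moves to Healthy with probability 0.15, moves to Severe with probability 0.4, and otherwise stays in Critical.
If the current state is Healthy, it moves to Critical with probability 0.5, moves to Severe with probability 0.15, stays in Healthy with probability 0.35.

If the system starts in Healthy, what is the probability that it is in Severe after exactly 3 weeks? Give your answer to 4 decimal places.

0.2959

Propagate the distribution vector 3 weeks from Healthy.
After 0 weeks: (0.0000, 0.0000, 1.0000)
After 1 week: (0.1500, 0.5000, 0.3500)
After 2 weeks: (0.2900, 0.4675, 0.2425)
After 3 weeks: (0.2959, 0.4621, 0.2420)
P(in Severe after 3 weeks) = 0.2959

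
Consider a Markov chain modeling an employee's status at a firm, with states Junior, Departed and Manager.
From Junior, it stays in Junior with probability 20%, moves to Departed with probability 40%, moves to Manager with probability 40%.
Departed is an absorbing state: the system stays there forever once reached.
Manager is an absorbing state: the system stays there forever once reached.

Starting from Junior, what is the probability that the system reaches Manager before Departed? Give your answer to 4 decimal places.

0.5000

Let h(s) be the probability of absorption at Manager starting from transient state s. Then h(Manager) = 1 and h(Departed) = 0. By first-step analysis:
h(Junior) = 0.2·h(Junior) + 0.4·0 + 0.4·1
Solving: h(Junior) = 0.5000.
Starting from Junior, the probability is 0.5000.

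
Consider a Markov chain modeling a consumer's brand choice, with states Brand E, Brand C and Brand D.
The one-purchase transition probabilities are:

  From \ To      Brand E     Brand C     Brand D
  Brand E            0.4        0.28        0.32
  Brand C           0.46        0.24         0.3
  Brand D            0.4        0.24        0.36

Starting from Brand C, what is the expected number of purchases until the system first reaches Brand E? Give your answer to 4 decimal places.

2.2683

Let t(s) be the expected number of purchases to first reach Brand E from state s, with t(Brand E) = 0. Conditioning on the first purchase:
t(Brand C) = 1 + 0.24·t(Brand C) + 0.3·t(Brand D)
t(Brand D) = 1 + 0.24·t(Brand C) + 0.36·t(Brand D)
Solving: t(Brand C) = 2.2683, t(Brand D) = 2.4131.
Expected purchases from Brand C to Brand E: 2.2683.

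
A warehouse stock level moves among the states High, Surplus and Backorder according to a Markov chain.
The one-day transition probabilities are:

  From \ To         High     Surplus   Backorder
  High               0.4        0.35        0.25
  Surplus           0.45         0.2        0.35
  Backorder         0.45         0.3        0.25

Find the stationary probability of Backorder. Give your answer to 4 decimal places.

0.2792

Let the stationary distribution be π with π = πP and π_1 + π_2 + π_3 = 1.
π_1 = 0.4·π_1 + 0.45·π_2 + 0.45·π_3
π_2 = 0.35·π_1 + 0.2·π_2 + 0.3·π_3
Solving with the normalization constraint gives π = (0.4286, 0.2922, 0.2792).
So the stationary probability of Backorder is 0.2792.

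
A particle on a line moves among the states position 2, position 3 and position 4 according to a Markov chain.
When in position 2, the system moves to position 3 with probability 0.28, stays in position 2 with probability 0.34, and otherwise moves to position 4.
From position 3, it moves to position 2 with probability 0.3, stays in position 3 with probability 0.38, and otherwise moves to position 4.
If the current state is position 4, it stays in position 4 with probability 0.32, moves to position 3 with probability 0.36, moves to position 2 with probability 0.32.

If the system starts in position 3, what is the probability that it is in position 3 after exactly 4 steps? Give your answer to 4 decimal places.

Propagate the distribution vector 4 steps from position 3.
After 0 steps: (0.0000, 1.0000, 0.0000)
After 1 step: (0.3000, 0.3800, 0.3200)
After 2 steps: (0.3184, 0.3436, 0.3380)
After 3 steps: (0.3195, 0.3414, 0.3391)
After 4 steps: (0.3196, 0.3413, 0.3392)
P(in position 3 after 4 steps) = 0.3413

0.3413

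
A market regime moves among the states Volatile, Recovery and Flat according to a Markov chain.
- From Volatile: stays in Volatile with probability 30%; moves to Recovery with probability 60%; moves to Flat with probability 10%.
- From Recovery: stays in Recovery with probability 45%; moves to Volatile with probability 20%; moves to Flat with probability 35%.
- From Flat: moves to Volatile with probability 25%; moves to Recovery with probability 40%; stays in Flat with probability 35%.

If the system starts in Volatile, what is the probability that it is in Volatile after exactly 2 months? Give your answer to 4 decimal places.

0.2350

Sum over the intermediate state after 1 month:
P = P(Volatile→Volatile)·P(Volatile→Volatile) + P(Volatile→Recovery)·P(Recovery→Volatile) + P(Volatile→Flat)·P(Flat→Volatile)
  = 0.3×0.3 + 0.6×0.2 + 0.1×0.25
  = 0.0900 + 0.1200 + 0.0250 = 0.2350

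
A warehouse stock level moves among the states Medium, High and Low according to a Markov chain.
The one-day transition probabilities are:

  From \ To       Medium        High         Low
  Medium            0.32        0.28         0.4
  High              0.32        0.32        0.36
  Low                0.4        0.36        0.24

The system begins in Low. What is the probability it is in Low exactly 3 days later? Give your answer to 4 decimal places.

Propagate the distribution vector 3 days from Low.
After 0 days: (0.0000, 0.0000, 1.0000)
After 1 day: (0.4000, 0.3600, 0.2400)
After 2 days: (0.3392, 0.3136, 0.3472)
After 3 days: (0.3478, 0.3203, 0.3319)
P(in Low after 3 days) = 0.3319

0.3319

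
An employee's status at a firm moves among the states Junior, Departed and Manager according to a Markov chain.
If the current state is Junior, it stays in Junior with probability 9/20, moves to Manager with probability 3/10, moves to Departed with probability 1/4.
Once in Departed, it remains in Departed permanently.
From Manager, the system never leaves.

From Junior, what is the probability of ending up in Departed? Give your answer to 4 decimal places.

Let h(s) be the probability of absorption at Departed starting from transient state s. Then h(Departed) = 1 and h(Manager) = 0. By first-step analysis:
h(Junior) = 0.45·h(Junior) + 0.25·1 + 0.3·0
Solving: h(Junior) = 0.4545.
Starting from Junior, the probability is 0.4545.

0.4545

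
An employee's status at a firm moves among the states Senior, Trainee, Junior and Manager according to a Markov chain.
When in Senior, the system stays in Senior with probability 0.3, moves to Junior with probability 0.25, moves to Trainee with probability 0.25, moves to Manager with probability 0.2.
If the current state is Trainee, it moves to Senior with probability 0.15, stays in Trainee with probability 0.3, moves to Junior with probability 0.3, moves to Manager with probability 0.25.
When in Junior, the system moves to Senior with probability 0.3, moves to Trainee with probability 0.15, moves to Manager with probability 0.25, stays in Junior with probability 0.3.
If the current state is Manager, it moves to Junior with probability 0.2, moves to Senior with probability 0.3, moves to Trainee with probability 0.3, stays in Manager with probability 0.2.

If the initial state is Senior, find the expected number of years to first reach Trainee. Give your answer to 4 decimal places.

Let t(s) be the expected number of years to first reach Trainee from state s, with t(Trainee) = 0. Conditioning on the first year:
t(Senior) = 1 + 0.3·t(Senior) + 0.25·t(Junior) + 0.2·t(Manager)
t(Junior) = 1 + 0.3·t(Senior) + 0.3·t(Junior) + 0.25·t(Manager)
t(Manager) = 1 + 0.3·t(Senior) + 0.2·t(Junior) + 0.2·t(Manager)
Solving: t(Senior) = 4.2475, t(Junior) = 4.6823, t(Manager) = 4.0134.
Expected years from Senior to Trainee: 4.2475.

4.2475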